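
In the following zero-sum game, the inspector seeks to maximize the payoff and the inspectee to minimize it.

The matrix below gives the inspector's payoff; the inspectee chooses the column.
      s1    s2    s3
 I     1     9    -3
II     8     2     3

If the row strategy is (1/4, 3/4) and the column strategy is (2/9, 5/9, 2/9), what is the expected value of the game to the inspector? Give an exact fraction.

Against (2/9, 5/9, 2/9), each row's expected payoff is I: 41/9; II: 32/9.
Taking the (1/4, 3/4)-weighted average: (1/4)·(41/9) + (3/4)·(32/9) = 137/36.

137/36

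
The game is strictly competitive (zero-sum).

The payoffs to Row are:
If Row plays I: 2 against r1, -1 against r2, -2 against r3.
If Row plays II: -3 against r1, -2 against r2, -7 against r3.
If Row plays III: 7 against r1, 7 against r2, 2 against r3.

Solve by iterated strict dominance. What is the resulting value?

Row II is strictly dominated by row I (2>-3, -1>-2, -2>-7); eliminate II.
Column r1 is strictly dominated by r3 for Column (-2<2, 2<7); eliminate r1.
Row I is strictly dominated by row III (7>-1, 2>-2); eliminate I.
Column r2 is strictly dominated by r3 for Column (2<7); eliminate r2.
Only (III, r3) remains, with payoff 2.

2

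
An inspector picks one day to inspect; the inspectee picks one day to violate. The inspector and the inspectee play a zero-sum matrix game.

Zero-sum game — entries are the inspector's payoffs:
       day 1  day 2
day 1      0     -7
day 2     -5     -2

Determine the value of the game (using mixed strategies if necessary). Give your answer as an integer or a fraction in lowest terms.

Row minima are -7 and -5, so the inspector's maximin is -5; column maxima are 0 and -2, so the inspectee's minimax is -2. These differ, so the equilibrium is in mixed strategies.
Let the inspector play day 1 with probability p. The inspectee is indifferent when −5(1−p) = −7p − 2(1−p), giving p = 3/10.
Let the inspectee play day 1 with probability q. The inspector is indifferent when −7(1−q) = −5q − 2(1−q), giving q = 1/2.
The value is 0·(1/2) + (-7)·(1/2) = -7/2.

-7/2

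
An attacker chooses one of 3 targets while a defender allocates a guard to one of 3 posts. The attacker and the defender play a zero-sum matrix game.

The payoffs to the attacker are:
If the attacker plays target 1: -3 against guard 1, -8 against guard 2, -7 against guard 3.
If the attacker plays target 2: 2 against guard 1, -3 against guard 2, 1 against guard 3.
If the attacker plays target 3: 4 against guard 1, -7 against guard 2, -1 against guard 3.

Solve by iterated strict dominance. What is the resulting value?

Column guard 1 is strictly dominated by guard 2 for the defender (-8<-3, -3<2, -7<4); eliminate guard 1.
Row target 1 is strictly dominated by row target 2 (-3>-8, 1>-7); eliminate target 1.
Column guard 3 is strictly dominated by guard 2 for the defender (-3<1, -7<-1); eliminate guard 3.
Row target 3 is strictly dominated by row target 2 (-3>-7); eliminate target 3.
Only (target 2, guard 2) remains, with payoff -3.

-3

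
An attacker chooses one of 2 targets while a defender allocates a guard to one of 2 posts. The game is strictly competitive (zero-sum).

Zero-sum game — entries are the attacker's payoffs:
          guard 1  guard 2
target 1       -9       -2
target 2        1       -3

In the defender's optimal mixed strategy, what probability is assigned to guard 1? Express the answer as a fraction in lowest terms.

1/11

Row minima are -9 and -3, so the attacker's maximin is -3; column maxima are 1 and -2, so the defender's minimax is -2. These differ, so the equilibrium is in mixed strategies.
Let the defender play guard 1 with probability q. The attacker is indifferent when −9q − 2(1−q) = q − 3(1−q), giving q = 1/11.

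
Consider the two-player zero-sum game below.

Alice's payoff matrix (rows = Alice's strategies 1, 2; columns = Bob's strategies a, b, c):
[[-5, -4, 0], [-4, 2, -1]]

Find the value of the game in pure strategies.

-4

Row minima: -5, -4 → Alice's maximin is -4.
Column maxima: -4, 2, 0 → Bob's minimax is -4.
They coincide at (2, a), so the value is -4.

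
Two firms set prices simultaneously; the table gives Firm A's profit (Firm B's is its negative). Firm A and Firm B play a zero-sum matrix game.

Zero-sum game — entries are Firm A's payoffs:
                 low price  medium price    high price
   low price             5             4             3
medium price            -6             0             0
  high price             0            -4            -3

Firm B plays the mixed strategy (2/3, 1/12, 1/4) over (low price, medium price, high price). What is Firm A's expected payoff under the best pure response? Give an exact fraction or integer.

53/12

low price: (5)·(2/3) + (4)·(1/12) + (3)·(1/4) = 53/12.
medium price: (-6)·(2/3) + (0)·(1/12) + (0)·(1/4) = -4.
high price: (0)·(2/3) + (-4)·(1/12) + (-3)·(1/4) = -13/12.
The best pure response is low price with expected payoff 53/12.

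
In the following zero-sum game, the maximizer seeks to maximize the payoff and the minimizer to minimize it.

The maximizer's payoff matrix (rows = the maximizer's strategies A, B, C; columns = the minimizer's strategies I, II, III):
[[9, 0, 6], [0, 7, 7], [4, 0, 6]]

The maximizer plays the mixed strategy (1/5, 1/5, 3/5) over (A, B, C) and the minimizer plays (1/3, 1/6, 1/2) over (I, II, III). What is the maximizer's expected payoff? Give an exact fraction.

Against (1/3, 1/6, 1/2), each row's expected payoff is A: 6; B: 14/3; C: 13/3.
Taking the (1/5, 1/5, 3/5)-weighted average: (1/5)·(6) + (1/5)·(14/3) + (3/5)·(13/3) = 71/15.

71/15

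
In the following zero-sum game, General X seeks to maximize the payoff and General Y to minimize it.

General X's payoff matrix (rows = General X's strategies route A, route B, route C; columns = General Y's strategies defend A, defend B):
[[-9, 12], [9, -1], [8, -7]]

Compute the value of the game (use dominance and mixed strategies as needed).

99/31

Row route C is strictly dominated by row route B, so General X never plays it.
The remaining 2×2 game on (route A, route B) × (defend A, defend B) has no saddle point. Let General X play route A with probability p; indifference gives −9p + 9(1−p) = 12p − (1−p), so p = 10/31.
Similarly General Y's optimal q on defend A is 13/31, and the value is -9·(13/31) + (12)·(18/31) = 99/31.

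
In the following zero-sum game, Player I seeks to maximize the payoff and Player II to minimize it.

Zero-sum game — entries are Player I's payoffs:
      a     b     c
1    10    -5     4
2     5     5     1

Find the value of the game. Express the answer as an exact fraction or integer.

Column a is strictly dominated by c for Player II (it gives Player I more in every row).
The remaining 2×2 game on (1, 2) × (b, c) has no saddle point. Let Player I play 1 with probability p; indifference gives −5p + 5(1−p) = 4p + (1−p), so p = 4/13.
Similarly Player II's optimal q on b is 3/13, and the value is -5·(3/13) + (4)·(10/13) = 25/13.

25/13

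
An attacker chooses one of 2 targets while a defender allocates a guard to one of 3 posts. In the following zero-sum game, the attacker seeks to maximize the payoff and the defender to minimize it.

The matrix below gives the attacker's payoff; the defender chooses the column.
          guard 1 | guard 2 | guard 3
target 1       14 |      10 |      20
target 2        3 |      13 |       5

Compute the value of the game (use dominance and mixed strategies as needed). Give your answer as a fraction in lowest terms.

Column guard 3 is strictly dominated by guard 1 for the defender (it gives the attacker more in every row).
The remaining 2×2 game on (target 1, target 2) × (guard 1, guard 2) has no saddle point. Let the attacker play target 1 with probability p; indifference gives 14p + 3(1−p) = 10p + 13(1−p), so p = 5/7.
Similarly the defender's optimal q on guard 1 is 3/14, and the value is 14·(3/14) + (10)·(11/14) = 76/7.

76/7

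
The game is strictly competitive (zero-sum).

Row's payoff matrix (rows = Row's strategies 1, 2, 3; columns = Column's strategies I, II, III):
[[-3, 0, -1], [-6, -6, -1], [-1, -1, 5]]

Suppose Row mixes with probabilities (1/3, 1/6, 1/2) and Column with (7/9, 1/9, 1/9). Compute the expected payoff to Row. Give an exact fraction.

Against (7/9, 1/9, 1/9), each row's expected payoff is 1: -22/9; 2: -49/9; 3: -1/3.
Taking the (1/3, 1/6, 1/2)-weighted average: (1/3)·(-22/9) + (1/6)·(-49/9) + (1/2)·(-1/3) = -17/9.

-17/9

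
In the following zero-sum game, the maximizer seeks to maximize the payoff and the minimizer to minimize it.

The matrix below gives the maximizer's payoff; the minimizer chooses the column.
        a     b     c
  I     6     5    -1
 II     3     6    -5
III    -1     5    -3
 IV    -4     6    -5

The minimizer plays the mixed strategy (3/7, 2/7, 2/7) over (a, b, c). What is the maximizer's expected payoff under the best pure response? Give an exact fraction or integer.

26/7

I: (6)·(3/7) + (5)·(2/7) + (-1)·(2/7) = 26/7.
II: (3)·(3/7) + (6)·(2/7) + (-5)·(2/7) = 11/7.
III: (-1)·(3/7) + (5)·(2/7) + (-3)·(2/7) = 1/7.
IV: (-4)·(3/7) + (6)·(2/7) + (-5)·(2/7) = -10/7.
The best pure response is I with expected payoff 26/7.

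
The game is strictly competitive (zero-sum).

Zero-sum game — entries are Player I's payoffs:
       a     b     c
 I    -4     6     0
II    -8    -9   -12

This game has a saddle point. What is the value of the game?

Row minima: -4, -12 → Player I's maximin is -4.
Column maxima: -4, 6, 0 → Player II's minimax is -4.
They coincide at (I, a), so the value is -4.

-4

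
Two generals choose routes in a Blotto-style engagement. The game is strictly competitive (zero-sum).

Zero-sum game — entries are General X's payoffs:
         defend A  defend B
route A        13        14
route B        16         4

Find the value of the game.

172/13

Row minima are 13 and 4, so General X's maximin is 13; column maxima are 16 and 14, so General Y's minimax is 14. These differ, so the equilibrium is in mixed strategies.
Let General X play route A with probability p. General Y is indifferent when 13p + 16(1−p) = 14p + 4(1−p), giving p = 12/13.
Let General Y play defend A with probability q. General X is indifferent when 13q + 14(1−q) = 16q + 4(1−q), giving q = 10/13.
The value is 13·(10/13) + (14)·(3/13) = 172/13.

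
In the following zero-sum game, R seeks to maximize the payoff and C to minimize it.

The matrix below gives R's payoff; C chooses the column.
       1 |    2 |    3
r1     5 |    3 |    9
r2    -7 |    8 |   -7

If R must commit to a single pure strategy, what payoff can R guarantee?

The worst-case payoff for each row is r1: 3, r2: -7.
The best of these is 3.

3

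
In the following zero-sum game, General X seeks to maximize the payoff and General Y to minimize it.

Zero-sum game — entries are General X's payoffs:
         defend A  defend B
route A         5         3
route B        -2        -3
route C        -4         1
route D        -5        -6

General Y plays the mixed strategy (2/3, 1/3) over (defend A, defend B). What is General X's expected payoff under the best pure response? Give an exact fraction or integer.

route A: (5)·(2/3) + (3)·(1/3) = 13/3.
route B: (-2)·(2/3) + (-3)·(1/3) = -7/3.
route C: (-4)·(2/3) + (1)·(1/3) = -7/3.
route D: (-5)·(2/3) + (-6)·(1/3) = -16/3.
The best pure response is route A with expected payoff 13/3.

13/3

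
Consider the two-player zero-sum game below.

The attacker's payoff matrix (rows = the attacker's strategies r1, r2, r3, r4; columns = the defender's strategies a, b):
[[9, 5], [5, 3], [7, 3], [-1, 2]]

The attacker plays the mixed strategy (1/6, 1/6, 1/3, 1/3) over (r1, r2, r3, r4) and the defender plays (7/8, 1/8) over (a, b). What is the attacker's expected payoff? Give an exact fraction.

Against (7/8, 1/8), each row's expected payoff is r1: 17/2; r2: 19/4; r3: 13/2; r4: -5/8.
Taking the (1/6, 1/6, 1/3, 1/3)-weighted average: (1/6)·(17/2) + (1/6)·(19/4) + (1/3)·(13/2) + (1/3)·(-5/8) = 25/6.

25/6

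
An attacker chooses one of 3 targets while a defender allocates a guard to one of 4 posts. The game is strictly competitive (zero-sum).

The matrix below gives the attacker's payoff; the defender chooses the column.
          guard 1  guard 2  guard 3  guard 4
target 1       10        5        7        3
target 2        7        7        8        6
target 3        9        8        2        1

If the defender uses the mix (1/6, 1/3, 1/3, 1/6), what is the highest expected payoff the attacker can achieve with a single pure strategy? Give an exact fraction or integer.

43/6

target 1: (10)·(1/6) + (5)·(1/3) + (7)·(1/3) + (3)·(1/6) = 37/6.
target 2: (7)·(1/6) + (7)·(1/3) + (8)·(1/3) + (6)·(1/6) = 43/6.
target 3: (9)·(1/6) + (8)·(1/3) + (2)·(1/3) + (1)·(1/6) = 5.
The best pure response is target 2 with expected payoff 43/6.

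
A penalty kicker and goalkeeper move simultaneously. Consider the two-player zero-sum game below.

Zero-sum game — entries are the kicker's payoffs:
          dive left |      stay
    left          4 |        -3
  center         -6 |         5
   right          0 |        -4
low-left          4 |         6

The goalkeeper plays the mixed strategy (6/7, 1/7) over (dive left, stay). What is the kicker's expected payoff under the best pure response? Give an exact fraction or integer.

30/7

left: (4)·(6/7) + (-3)·(1/7) = 3.
center: (-6)·(6/7) + (5)·(1/7) = -31/7.
right: (0)·(6/7) + (-4)·(1/7) = -4/7.
low-left: (4)·(6/7) + (6)·(1/7) = 30/7.
The best pure response is low-left with expected payoff 30/7.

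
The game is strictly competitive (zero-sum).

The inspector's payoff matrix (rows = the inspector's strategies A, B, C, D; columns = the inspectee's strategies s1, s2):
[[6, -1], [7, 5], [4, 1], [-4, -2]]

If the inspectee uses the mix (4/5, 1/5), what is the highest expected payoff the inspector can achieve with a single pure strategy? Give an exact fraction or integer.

33/5

A: (6)·(4/5) + (-1)·(1/5) = 23/5.
B: (7)·(4/5) + (5)·(1/5) = 33/5.
C: (4)·(4/5) + (1)·(1/5) = 17/5.
D: (-4)·(4/5) + (-2)·(1/5) = -18/5.
The best pure response is B with expected payoff 33/5.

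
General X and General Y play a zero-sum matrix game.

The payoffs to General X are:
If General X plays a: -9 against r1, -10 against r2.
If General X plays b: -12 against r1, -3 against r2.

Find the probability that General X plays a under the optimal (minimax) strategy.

Row minima are -10 and -12, so General X's maximin is -10; column maxima are -9 and -3, so General Y's minimax is -9. These differ, so the equilibrium is in mixed strategies.
Let General X play a with probability p. General Y is indifferent when −9p − 12(1−p) = −10p − 3(1−p), giving p = 9/10.

9/10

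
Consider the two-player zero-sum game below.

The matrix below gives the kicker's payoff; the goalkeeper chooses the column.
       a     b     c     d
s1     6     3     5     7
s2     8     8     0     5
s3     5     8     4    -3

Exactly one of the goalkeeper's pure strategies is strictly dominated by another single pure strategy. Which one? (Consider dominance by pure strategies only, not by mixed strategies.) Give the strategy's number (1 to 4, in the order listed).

1

The goalkeeper prefers columns that give the kicker less. Compare a with c: 5 < 6, 0 < 8, 4 < 5.
So c strictly dominates a for the goalkeeper; a is strictly dominated.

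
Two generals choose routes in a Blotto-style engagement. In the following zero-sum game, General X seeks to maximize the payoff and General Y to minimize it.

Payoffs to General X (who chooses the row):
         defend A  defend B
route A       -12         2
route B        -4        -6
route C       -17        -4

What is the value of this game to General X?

-5

Row route C is strictly dominated by row route A, so General X never plays it.
The remaining 2×2 game on (route A, route B) × (defend A, defend B) has no saddle point. Let General X play route A with probability p; indifference gives −12p − 4(1−p) = 2p − 6(1−p), so p = 1/8.
Similarly General Y's optimal q on defend A is 1/2, and the value is -12·(1/2) + (2)·(1/2) = -5.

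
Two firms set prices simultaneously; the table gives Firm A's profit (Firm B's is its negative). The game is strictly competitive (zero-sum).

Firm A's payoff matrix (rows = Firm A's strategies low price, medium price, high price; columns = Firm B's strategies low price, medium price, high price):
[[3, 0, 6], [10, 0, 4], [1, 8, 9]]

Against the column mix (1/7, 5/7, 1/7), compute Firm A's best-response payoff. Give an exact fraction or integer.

50/7

low price: (3)·(1/7) + (0)·(5/7) + (6)·(1/7) = 9/7.
medium price: (10)·(1/7) + (0)·(5/7) + (4)·(1/7) = 2.
high price: (1)·(1/7) + (8)·(5/7) + (9)·(1/7) = 50/7.
The best pure response is high price with expected payoff 50/7.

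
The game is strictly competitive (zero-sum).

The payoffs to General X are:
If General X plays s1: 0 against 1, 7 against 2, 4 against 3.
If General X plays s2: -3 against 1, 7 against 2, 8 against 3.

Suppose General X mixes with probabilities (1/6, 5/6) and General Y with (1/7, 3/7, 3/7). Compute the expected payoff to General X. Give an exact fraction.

Against (1/7, 3/7, 3/7), each row's expected payoff is s1: 33/7; s2: 6.
Taking the (1/6, 5/6)-weighted average: (1/6)·(33/7) + (5/6)·(6) = 81/14.

81/14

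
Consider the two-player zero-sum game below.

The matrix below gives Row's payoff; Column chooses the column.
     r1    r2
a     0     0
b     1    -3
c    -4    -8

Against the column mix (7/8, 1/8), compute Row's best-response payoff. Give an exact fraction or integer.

1/2

a: (0)·(7/8) + (0)·(1/8) = 0.
b: (1)·(7/8) + (-3)·(1/8) = 1/2.
c: (-4)·(7/8) + (-8)·(1/8) = -9/2.
The best pure response is b with expected payoff 1/2.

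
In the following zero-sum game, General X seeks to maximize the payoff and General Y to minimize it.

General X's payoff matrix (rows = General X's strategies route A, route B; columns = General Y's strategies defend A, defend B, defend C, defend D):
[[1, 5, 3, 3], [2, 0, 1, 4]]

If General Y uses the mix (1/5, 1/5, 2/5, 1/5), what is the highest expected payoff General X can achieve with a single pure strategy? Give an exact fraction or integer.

route A: (1)·(1/5) + (5)·(1/5) + (3)·(2/5) + (3)·(1/5) = 3.
route B: (2)·(1/5) + (0)·(1/5) + (1)·(2/5) + (4)·(1/5) = 8/5.
The best pure response is route A with expected payoff 3.

3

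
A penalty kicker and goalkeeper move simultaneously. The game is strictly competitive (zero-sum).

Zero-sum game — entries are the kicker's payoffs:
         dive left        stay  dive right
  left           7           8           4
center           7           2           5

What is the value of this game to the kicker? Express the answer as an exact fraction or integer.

32/7

Column dive left is strictly dominated by dive right for the goalkeeper (it gives the kicker more in every row).
The remaining 2×2 game on (left, center) × (stay, dive right) has no saddle point. Let the kicker play left with probability p; indifference gives 8p + 2(1−p) = 4p + 5(1−p), so p = 3/7.
Similarly the goalkeeper's optimal q on stay is 1/7, and the value is 8·(1/7) + (4)·(6/7) = 32/7.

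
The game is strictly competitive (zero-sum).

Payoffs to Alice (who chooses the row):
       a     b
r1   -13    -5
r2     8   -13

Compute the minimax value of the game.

-209/29

Row minima are -13 and -13, so Alice's maximin is -13; column maxima are 8 and -5, so Bob's minimax is -5. These differ, so the equilibrium is in mixed strategies.
Let Alice play r1 with probability p. Bob is indifferent when −13p + 8(1−p) = −5p − 13(1−p), giving p = 21/29.
Let Bob play a with probability q. Alice is indifferent when −13q − 5(1−q) = 8q − 13(1−q), giving q = 8/29.
The value is -13·(8/29) + (-5)·(21/29) = -209/29.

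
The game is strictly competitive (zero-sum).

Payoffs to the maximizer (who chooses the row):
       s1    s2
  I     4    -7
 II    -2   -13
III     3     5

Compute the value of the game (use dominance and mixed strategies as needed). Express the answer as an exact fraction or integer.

Row II is strictly dominated by row I, so the maximizer never plays it.
The remaining 2×2 game on (I, III) × (s1, s2) has no saddle point. Let the maximizer play I with probability p; indifference gives 4p + 3(1−p) = −7p + 5(1−p), so p = 2/13.
Similarly the minimizer's optimal q on s1 is 12/13, and the value is 4·(12/13) + (-7)·(1/13) = 41/13.

41/13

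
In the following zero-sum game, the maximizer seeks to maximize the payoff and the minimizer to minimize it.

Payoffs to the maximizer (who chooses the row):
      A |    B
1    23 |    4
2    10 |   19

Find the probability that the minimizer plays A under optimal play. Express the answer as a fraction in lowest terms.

15/28

Row minima are 4 and 10, so the maximizer's maximin is 10; column maxima are 23 and 19, so the minimizer's minimax is 19. These differ, so the equilibrium is in mixed strategies.
Let the minimizer play A with probability q. The maximizer is indifferent when 23q + 4(1−q) = 10q + 19(1−q), giving q = 15/28.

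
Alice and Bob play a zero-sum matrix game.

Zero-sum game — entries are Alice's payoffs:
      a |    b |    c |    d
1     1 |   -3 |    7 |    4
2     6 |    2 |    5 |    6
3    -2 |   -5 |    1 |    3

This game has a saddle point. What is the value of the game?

2

Row minima: -3, 2, -5 → Alice's maximin is 2.
Column maxima: 6, 2, 7, 6 → Bob's minimax is 2.
They coincide at (2, b), so the value is 2.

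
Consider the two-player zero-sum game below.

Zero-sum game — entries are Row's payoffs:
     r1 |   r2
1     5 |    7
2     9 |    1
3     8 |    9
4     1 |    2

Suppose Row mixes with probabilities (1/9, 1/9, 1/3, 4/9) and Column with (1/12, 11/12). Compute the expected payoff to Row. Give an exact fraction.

515/108

Against (1/12, 11/12), each row's expected payoff is 1: 41/6; 2: 5/3; 3: 107/12; 4: 23/12.
Taking the (1/9, 1/9, 1/3, 4/9)-weighted average: (1/9)·(41/6) + (1/9)·(5/3) + (1/3)·(107/12) + (4/9)·(23/12) = 515/108.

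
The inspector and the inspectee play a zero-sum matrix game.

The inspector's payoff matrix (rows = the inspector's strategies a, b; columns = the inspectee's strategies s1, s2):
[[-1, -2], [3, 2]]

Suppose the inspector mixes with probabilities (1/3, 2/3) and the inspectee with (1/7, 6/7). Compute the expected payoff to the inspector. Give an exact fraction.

17/21

Against (1/7, 6/7), each row's expected payoff is a: -13/7; b: 15/7.
Taking the (1/3, 2/3)-weighted average: (1/3)·(-13/7) + (2/3)·(15/7) = 17/21.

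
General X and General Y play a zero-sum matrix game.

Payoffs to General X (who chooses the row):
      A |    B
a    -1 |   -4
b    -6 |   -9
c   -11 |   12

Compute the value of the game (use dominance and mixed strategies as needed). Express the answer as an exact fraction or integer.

-28/13

Row b is strictly dominated by row a, so General X never plays it.
The remaining 2×2 game on (a, c) × (A, B) has no saddle point. Let General X play a with probability p; indifference gives −p − 11(1−p) = −4p + 12(1−p), so p = 23/26.
Similarly General Y's optimal q on A is 8/13, and the value is -1·(8/13) + (-4)·(5/13) = -28/13.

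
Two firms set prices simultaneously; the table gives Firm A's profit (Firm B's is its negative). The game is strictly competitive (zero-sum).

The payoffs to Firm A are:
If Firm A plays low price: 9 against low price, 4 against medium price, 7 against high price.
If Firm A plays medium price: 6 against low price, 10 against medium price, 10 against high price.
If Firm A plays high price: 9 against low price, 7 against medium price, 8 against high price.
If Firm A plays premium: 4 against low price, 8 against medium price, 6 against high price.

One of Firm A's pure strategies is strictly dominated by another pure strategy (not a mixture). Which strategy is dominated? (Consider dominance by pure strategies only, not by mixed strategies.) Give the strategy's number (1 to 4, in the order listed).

4

Compare premium with medium price: 6 > 4, 10 > 8, 10 > 6.
So medium price strictly dominates premium for Firm A; premium is strictly dominated.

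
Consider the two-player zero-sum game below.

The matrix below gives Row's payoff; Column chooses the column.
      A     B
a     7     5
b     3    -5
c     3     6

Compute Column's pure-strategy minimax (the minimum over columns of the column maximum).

The worst case (largest entry) in each column is A: 7, B: 6.
The best (smallest) of these is 6.

6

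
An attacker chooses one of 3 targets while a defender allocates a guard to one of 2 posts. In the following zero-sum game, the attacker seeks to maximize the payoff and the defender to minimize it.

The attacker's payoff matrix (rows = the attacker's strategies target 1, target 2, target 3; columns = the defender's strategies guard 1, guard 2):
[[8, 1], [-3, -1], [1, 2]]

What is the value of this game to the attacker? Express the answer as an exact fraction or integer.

15/8

Row target 2 is strictly dominated by row target 3, so the attacker never plays it.
The remaining 2×2 game on (target 1, target 3) × (guard 1, guard 2) has no saddle point. Let the attacker play target 1 with probability p; indifference gives 8p + (1−p) = p + 2(1−p), so p = 1/8.
Similarly the defender's optimal q on guard 1 is 1/8, and the value is 8·(1/8) + (1)·(7/8) = 15/8.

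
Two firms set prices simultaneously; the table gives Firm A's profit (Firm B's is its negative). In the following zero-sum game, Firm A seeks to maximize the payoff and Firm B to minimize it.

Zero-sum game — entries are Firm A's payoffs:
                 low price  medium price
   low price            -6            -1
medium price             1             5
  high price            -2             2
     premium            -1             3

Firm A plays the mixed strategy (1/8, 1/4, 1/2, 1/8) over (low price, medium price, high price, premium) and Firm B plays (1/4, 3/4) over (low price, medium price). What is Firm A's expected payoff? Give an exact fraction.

47/32

Against (1/4, 3/4), each row's expected payoff is low price: -9/4; medium price: 4; high price: 1; premium: 2.
Taking the (1/8, 1/4, 1/2, 1/8)-weighted average: (1/8)·(-9/4) + (1/4)·(4) + (1/2)·(1) + (1/8)·(2) = 47/32.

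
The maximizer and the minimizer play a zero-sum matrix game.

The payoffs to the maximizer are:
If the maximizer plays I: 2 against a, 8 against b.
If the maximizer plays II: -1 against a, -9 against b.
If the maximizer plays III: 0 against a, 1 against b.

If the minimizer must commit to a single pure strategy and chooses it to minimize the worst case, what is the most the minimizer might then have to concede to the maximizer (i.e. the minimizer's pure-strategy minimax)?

2

The worst case (largest entry) in each column is a: 2, b: 8.
The best (smallest) of these is 2.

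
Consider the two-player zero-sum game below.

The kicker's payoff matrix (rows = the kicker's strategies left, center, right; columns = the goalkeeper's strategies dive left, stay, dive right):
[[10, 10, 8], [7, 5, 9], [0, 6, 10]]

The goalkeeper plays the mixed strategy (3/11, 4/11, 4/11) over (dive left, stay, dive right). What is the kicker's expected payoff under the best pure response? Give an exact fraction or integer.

102/11

left: (10)·(3/11) + (10)·(4/11) + (8)·(4/11) = 102/11.
center: (7)·(3/11) + (5)·(4/11) + (9)·(4/11) = 7.
right: (0)·(3/11) + (6)·(4/11) + (10)·(4/11) = 64/11.
The best pure response is left with expected payoff 102/11.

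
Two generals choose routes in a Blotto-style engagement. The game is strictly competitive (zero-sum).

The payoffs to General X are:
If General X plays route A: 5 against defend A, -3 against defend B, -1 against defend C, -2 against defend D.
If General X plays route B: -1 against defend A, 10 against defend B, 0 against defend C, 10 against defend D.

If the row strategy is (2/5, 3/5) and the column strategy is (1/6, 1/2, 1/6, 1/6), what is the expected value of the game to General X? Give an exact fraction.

Against (1/6, 1/2, 1/6, 1/6), each row's expected payoff is route A: -7/6; route B: 13/2.
Taking the (2/5, 3/5)-weighted average: (2/5)·(-7/6) + (3/5)·(13/2) = 103/30.

103/30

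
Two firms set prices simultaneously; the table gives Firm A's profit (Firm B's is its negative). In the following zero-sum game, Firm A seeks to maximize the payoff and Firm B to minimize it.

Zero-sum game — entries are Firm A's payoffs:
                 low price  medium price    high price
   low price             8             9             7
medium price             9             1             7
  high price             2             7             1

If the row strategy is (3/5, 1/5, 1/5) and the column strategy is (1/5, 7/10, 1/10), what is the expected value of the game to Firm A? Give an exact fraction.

Against (1/5, 7/10, 1/10), each row's expected payoff is low price: 43/5; medium price: 16/5; high price: 27/5.
Taking the (3/5, 1/5, 1/5)-weighted average: (3/5)·(43/5) + (1/5)·(16/5) + (1/5)·(27/5) = 172/25.

172/25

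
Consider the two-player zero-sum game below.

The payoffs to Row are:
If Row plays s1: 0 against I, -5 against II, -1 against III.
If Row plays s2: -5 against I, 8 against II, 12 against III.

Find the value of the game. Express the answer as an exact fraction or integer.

Column III is strictly dominated by II for Column (it gives Row more in every row).
The remaining 2×2 game on (s1, s2) × (I, II) has no saddle point. Let Row play s1 with probability p; indifference gives −5(1−p) = −5p + 8(1−p), so p = 13/18.
Similarly Column's optimal q on I is 13/18, and the value is 0·(13/18) + (-5)·(5/18) = -25/18.

-25/18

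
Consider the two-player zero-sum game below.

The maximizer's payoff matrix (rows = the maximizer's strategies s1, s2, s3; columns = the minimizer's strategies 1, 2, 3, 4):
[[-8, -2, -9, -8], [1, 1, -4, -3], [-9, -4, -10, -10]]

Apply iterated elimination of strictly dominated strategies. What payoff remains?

Row s1 is strictly dominated by row s2 (1>-8, 1>-2, -4>-9, -3>-8); eliminate s1.
Column 2 is strictly dominated by 3 for the minimizer (-4<1, -10<-4); eliminate 2.
Column 1 is strictly dominated by 3 for the minimizer (-4<1, -10<-9); eliminate 1.
Row s3 is strictly dominated by row s2 (-4>-10, -3>-10); eliminate s3.
Column 4 is strictly dominated by 3 for the minimizer (-4<-3); eliminate 4.
Only (s2, 3) remains, with payoff -4.

-4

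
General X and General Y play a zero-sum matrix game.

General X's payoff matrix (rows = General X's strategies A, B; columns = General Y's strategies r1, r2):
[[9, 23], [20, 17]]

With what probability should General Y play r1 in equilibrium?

6/17

Row minima are 9 and 17, so General X's maximin is 17; column maxima are 20 and 23, so General Y's minimax is 20. These differ, so the equilibrium is in mixed strategies.
Let General Y play r1 with probability q. General X is indifferent when 9q + 23(1−q) = 20q + 17(1−q), giving q = 6/17.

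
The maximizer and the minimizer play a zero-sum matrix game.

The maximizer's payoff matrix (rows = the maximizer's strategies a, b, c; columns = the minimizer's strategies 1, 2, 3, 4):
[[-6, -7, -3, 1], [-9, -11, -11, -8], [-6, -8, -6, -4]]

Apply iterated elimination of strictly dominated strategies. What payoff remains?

-7

Row b is strictly dominated by row a (-6>-9, -7>-11, -3>-11, 1>-8); eliminate b.
Column 4 is strictly dominated by 1 for the minimizer (-6<1, -6<-4); eliminate 4.
Column 1 is strictly dominated by 2 for the minimizer (-7<-6, -8<-6); eliminate 1.
Row c is strictly dominated by row a (-7>-8, -3>-6); eliminate c.
Column 3 is strictly dominated by 2 for the minimizer (-7<-3); eliminate 3.
Only (a, 2) remains, with payoff -7.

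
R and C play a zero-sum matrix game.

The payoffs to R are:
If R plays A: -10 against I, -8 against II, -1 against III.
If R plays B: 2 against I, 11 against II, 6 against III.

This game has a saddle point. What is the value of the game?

Row minima: -10, 2 → R's maximin is 2.
Column maxima: 2, 11, 6 → C's minimax is 2.
They coincide at (B, I), so the value is 2.

2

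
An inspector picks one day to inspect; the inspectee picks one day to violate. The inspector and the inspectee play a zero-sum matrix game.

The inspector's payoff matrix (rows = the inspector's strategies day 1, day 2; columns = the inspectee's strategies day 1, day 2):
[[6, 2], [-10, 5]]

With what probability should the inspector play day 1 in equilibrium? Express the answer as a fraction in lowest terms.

15/19

Row minima are 2 and -10, so the inspector's maximin is 2; column maxima are 6 and 5, so the inspectee's minimax is 5. These differ, so the equilibrium is in mixed strategies.
Let the inspector play day 1 with probability p. The inspectee is indifferent when 6p − 10(1−p) = 2p + 5(1−p), giving p = 15/19.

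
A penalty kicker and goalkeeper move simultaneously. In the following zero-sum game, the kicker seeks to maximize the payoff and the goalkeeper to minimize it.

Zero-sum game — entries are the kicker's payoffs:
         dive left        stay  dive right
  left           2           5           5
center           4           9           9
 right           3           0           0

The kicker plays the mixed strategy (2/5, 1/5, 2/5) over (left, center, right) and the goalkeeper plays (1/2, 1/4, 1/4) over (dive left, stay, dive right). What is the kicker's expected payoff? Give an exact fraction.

Against (1/2, 1/4, 1/4), each row's expected payoff is left: 7/2; center: 13/2; right: 3/2.
Taking the (2/5, 1/5, 2/5)-weighted average: (2/5)·(7/2) + (1/5)·(13/2) + (2/5)·(3/2) = 33/10.

33/10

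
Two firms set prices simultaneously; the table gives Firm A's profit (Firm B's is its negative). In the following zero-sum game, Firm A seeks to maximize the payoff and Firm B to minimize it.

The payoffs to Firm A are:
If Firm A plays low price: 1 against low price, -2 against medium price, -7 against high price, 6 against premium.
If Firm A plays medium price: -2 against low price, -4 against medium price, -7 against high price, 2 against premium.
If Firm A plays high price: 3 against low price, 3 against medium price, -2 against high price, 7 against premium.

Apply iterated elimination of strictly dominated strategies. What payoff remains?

-2

Column low price is strictly dominated by high price for Firm B (-7<1, -7<-2, -2<3); eliminate low price.
Row medium price is strictly dominated by row high price (3>-4, -2>-7, 7>2); eliminate medium price.
Row low price is strictly dominated by row high price (3>-2, -2>-7, 7>6); eliminate low price.
Column medium price is strictly dominated by high price for Firm B (-2<3); eliminate medium price.
Column premium is strictly dominated by high price for Firm B (-2<7); eliminate premium.
Only (high price, high price) remains, with payoff -2.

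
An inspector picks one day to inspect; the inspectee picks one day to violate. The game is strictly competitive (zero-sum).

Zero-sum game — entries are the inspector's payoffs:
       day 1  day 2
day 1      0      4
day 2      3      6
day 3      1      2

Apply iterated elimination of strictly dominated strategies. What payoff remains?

3

Row day 3 is strictly dominated by row day 2 (3>1, 6>2); eliminate day 3.
Row day 1 is strictly dominated by row day 2 (3>0, 6>4); eliminate day 1.
Column day 2 is strictly dominated by day 1 for the inspectee (3<6); eliminate day 2.
Only (day 2, day 1) remains, with payoff 3.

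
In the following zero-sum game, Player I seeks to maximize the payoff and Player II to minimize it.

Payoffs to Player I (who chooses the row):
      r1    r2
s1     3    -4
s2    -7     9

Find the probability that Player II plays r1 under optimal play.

Row minima are -4 and -7, so Player I's maximin is -4; column maxima are 3 and 9, so Player II's minimax is 3. These differ, so the equilibrium is in mixed strategies.
Let Player II play r1 with probability q. Player I is indifferent when 3q − 4(1−q) = −7q + 9(1−q), giving q = 13/23.

13/23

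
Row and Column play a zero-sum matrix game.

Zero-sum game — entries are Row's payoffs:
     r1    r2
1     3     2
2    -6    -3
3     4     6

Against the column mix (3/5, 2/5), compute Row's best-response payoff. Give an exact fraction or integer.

1: (3)·(3/5) + (2)·(2/5) = 13/5.
2: (-6)·(3/5) + (-3)·(2/5) = -24/5.
3: (4)·(3/5) + (6)·(2/5) = 24/5.
The best pure response is 3 with expected payoff 24/5.

24/5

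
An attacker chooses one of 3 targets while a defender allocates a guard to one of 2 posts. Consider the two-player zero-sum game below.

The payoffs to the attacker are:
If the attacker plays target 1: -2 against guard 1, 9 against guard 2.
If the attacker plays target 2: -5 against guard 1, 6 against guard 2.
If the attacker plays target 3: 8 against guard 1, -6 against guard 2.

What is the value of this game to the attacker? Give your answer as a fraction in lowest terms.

Row target 2 is strictly dominated by row target 1, so the attacker never plays it.
The remaining 2×2 game on (target 1, target 3) × (guard 1, guard 2) has no saddle point. Let the attacker play target 1 with probability p; indifference gives −2p + 8(1−p) = 9p − 6(1−p), so p = 14/25.
Similarly the defender's optimal q on guard 1 is 3/5, and the value is -2·(3/5) + (9)·(2/5) = 12/5.

12/5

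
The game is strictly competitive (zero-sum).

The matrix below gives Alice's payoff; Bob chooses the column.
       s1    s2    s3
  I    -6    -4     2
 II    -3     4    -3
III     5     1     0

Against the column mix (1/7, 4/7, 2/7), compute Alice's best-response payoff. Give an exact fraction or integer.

9/7

I: (-6)·(1/7) + (-4)·(4/7) + (2)·(2/7) = -18/7.
II: (-3)·(1/7) + (4)·(4/7) + (-3)·(2/7) = 1.
III: (5)·(1/7) + (1)·(4/7) + (0)·(2/7) = 9/7.
The best pure response is III with expected payoff 9/7.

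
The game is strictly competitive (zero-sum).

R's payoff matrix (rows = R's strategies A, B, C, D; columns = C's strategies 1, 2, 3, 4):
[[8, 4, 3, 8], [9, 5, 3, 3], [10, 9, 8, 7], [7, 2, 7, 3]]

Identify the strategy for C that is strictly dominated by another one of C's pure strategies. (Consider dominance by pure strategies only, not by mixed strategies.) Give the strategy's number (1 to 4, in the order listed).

C prefers columns that give R less. Compare 1 with 2: 4 < 8, 5 < 9, 9 < 10, 2 < 7.
So 2 strictly dominates 1 for C; 1 is strictly dominated.

1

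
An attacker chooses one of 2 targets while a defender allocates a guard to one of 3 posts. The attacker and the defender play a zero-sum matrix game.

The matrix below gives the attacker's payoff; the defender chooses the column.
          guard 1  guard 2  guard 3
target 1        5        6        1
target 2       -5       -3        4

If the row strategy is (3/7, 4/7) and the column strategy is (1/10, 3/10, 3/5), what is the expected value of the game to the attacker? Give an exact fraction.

Against (1/10, 3/10, 3/5), each row's expected payoff is target 1: 29/10; target 2: 1.
Taking the (3/7, 4/7)-weighted average: (3/7)·(29/10) + (4/7)·(1) = 127/70.

127/70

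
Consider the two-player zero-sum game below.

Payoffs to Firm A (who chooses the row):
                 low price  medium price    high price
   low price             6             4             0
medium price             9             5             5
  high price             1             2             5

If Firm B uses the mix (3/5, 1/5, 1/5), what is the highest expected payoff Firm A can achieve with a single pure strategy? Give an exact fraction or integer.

low price: (6)·(3/5) + (4)·(1/5) + (0)·(1/5) = 22/5.
medium price: (9)·(3/5) + (5)·(1/5) + (5)·(1/5) = 37/5.
high price: (1)·(3/5) + (2)·(1/5) + (5)·(1/5) = 2.
The best pure response is medium price with expected payoff 37/5.

37/5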